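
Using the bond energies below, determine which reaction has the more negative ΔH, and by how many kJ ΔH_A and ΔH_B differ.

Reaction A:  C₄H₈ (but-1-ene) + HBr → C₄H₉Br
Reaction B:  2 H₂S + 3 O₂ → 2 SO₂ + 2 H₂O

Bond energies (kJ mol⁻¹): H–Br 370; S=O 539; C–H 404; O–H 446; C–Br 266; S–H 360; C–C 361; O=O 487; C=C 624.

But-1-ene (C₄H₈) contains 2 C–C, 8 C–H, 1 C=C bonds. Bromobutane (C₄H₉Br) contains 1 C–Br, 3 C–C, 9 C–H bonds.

Reaction A:
  Bonds broken (reactants):
    C–C: 2 × 361 = 722
    C–H: 8 × 404 = 3232
    C=C: 1 × 624 = 624
    H–Br: 1 × 370 = 370
    Σ(broken) = 4948 kJ
  Bonds formed (products):
    C–Br: 1 × 266 = 266
    C–C: 3 × 361 = 1083
    C–H: 9 × 404 = 3636
    Σ(formed) = 4985 kJ
  ΔH_A = 4948 − 4985 = −37 kJ
Reaction B:
  Bonds broken (reactants):
    O=O: 3 × 487 = 1461
    S–H: 4 × 360 = 1440
    Σ(broken) = 2901 kJ
  Bonds formed (products):
    O–H: 4 × 446 = 1784
    S=O: 4 × 539 = 2156
    Σ(formed) = 3940 kJ
  ΔH_B = 2901 − 3940 = −1039 kJ
ΔH_A − ΔH_B = +1002 kJ, so reaction B has the more negative ΔH; |ΔH_A − ΔH_B| = 1002 kJ.

Reaction B, by 1002 kJ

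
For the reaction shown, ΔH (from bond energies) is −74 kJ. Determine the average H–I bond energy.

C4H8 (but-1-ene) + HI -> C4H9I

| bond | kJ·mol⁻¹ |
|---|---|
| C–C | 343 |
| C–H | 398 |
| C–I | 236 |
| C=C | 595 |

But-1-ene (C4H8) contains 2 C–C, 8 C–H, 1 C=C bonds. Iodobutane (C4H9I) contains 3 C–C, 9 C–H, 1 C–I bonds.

D(H–I) ≈ 308 kJ/mol

Let D be the H–I bond energy.
Σ(broken) = 2×343 + 8×398 + 1×595 + 1×D = 4465 + D
Σ(formed) = 3×343 + 9×398 + 1×236 = 4847
ΔH = Σ(broken) − Σ(formed) = (4465 + D) − (4847) = −382 + D
Setting this equal to −74 kJ gives D = 308 kJ/mol.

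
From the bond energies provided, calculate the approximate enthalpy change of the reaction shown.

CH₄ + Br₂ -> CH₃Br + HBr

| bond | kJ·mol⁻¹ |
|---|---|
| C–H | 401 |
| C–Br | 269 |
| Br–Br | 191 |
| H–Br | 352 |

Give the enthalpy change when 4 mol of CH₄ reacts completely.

ΔH = −116 kJ

Bonds broken (reactants):
  Br–Br: 1 × 191 = 191
  C–H: 4 × 401 = 1604
  Σ(broken) = 1795 kJ
Bonds formed (products):
  C–Br: 1 × 269 = 269
  C–H: 3 × 401 = 1203
  H–Br: 1 × 352 = 352
  Σ(formed) = 1824 kJ
ΔH = Σ(broken) − Σ(formed) = 1795 − 1824 = −29 kJ
For 4× the reaction as written: 4 × (−29) = −116 kJ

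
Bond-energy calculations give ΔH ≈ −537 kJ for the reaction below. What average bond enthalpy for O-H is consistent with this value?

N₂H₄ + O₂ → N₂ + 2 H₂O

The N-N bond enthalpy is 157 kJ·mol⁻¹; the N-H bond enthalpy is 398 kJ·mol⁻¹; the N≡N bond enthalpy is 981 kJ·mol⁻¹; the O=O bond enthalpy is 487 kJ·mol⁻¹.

Let D be the O-H bond energy.
Σ(broken) = 4×398 + 1×157 + 1×487 = 2236
Σ(formed) = 1×981 + 4×D = 981 + 4D
ΔH = Σ(broken) − Σ(formed) = (2236) − (981 + 4D) = +1255 − 4D
Setting this equal to −537 kJ gives 4D = 1792, so D = 448 kJ/mol.

D(O-H) ≈ 448 kJ/mol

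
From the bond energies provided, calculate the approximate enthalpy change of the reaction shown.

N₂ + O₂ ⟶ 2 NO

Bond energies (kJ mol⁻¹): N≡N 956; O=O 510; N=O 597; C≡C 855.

Bonds broken (reactants):
  N≡N: 1 × 956 = 956
  O=O: 1 × 510 = 510
  Σ(broken) = 1466 kJ
Bonds formed (products):
  N=O: 2 × 597 = 1194
  Σ(formed) = 1194 kJ
ΔH = Σ(broken) − Σ(formed) = 1466 − 1194 = +272 kJ

ΔH ≈ +272 kJ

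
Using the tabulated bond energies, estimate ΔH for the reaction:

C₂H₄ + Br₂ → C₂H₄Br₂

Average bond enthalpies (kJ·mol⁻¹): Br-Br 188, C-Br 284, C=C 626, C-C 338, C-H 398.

Bonds broken (reactants):
  Br-Br: 1 × 188 = 188
  C-H: 4 × 398 = 1592
  C=C: 1 × 626 = 626
  Σ(broken) = 2406 kJ
Bonds formed (products):
  C-Br: 2 × 284 = 568
  C-C: 1 × 338 = 338
  C-H: 4 × 398 = 1592
  Σ(formed) = 2498 kJ
ΔH = Σ(broken) − Σ(formed) = 2406 − 2498 = −92 kJ

ΔH ≈ −92 kJ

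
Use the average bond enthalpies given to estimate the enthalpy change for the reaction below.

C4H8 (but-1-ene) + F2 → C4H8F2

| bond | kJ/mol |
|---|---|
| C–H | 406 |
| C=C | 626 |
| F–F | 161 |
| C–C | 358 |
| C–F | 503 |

Bonds broken (reactants):
  C–C: 2 × 358 = 716
  C–H: 8 × 406 = 3248
  C=C: 1 × 626 = 626
  F–F: 1 × 161 = 161
  Σ(broken) = 4751 kJ
Bonds formed (products):
  C–C: 3 × 358 = 1074
  C–F: 2 × 503 = 1006
  C–H: 8 × 406 = 3248
  Σ(formed) = 5328 kJ
ΔH = Σ(broken) − Σ(formed) = 4751 − 5328 = −577 kJ

ΔH ≈ −577 kJ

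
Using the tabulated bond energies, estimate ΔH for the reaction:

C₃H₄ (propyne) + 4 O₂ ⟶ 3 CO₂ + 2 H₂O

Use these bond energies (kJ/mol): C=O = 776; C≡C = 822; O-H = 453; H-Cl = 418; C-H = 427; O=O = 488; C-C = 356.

Bonds broken (reactants):
  C≡C: 1 × 822 = 822
  C-C: 1 × 356 = 356
  C-H: 4 × 427 = 1708
  O=O: 4 × 488 = 1952
  Σ(broken) = 4838 kJ
Bonds formed (products):
  C=O: 6 × 776 = 4656
  O-H: 4 × 453 = 1812
  Σ(formed) = 6468 kJ
ΔH = Σ(broken) − Σ(formed) = 4838 − 6468 = −1630 kJ

ΔH ≈ −1630 kJ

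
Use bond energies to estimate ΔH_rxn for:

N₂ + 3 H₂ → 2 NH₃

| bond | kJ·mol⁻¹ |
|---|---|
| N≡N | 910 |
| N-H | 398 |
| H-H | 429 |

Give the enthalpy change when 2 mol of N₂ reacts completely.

ΔH = −382 kJ

Bonds broken (reactants):
  H-H: 3 × 429 = 1287
  N≡N: 1 × 910 = 910
  Σ(broken) = 2197 kJ
Bonds formed (products):
  N-H: 6 × 398 = 2388
  Σ(formed) = 2388 kJ
ΔH = Σ(broken) − Σ(formed) = 2197 − 2388 = −191 kJ
For 2× the reaction as written: 2 × (−191) = −382 kJ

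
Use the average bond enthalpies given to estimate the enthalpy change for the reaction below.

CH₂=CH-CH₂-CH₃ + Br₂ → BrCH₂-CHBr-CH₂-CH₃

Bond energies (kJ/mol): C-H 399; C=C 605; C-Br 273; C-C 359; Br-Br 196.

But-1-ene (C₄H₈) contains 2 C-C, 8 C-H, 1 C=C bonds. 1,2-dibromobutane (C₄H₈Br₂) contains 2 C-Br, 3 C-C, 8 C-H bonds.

ΔH ≈ −104 kJ

Bonds broken (reactants):
  Br-Br: 1 × 196 = 196
  C-C: 2 × 359 = 718
  C-H: 8 × 399 = 3192
  C=C: 1 × 605 = 605
  Σ(broken) = 4711 kJ
Bonds formed (products):
  C-Br: 2 × 273 = 546
  C-C: 3 × 359 = 1077
  C-H: 8 × 399 = 3192
  Σ(formed) = 4815 kJ
ΔH = Σ(broken) − Σ(formed) = 4711 − 4815 = −104 kJ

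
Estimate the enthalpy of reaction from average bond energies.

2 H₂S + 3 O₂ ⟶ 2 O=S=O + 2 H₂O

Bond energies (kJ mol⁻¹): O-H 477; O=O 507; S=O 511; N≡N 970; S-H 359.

ΔH ≈ −995 kJ

Bonds broken (reactants):
  O=O: 3 × 507 = 1521
  S-H: 4 × 359 = 1436
  Σ(broken) = 2957 kJ
Bonds formed (products):
  O-H: 4 × 477 = 1908
  S=O: 4 × 511 = 2044
  Σ(formed) = 3952 kJ
ΔH = Σ(broken) − Σ(formed) = 2957 − 3952 = −995 kJ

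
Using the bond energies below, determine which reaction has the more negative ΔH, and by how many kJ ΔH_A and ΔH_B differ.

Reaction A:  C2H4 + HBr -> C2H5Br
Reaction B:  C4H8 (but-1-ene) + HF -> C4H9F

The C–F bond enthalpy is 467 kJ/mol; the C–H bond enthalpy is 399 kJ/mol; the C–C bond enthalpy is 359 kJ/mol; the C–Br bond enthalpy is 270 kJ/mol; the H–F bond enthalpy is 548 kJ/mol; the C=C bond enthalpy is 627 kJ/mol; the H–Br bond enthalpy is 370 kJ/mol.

Reaction B, by 19 kJ

Reaction A:
  Bonds broken (reactants):
    C–H: 4 × 399 = 1596
    C=C: 1 × 627 = 627
    H–Br: 1 × 370 = 370
    Σ(broken) = 2593 kJ
  Bonds formed (products):
    C–Br: 1 × 270 = 270
    C–C: 1 × 359 = 359
    C–H: 5 × 399 = 1995
    Σ(formed) = 2624 kJ
  ΔH_A = 2593 − 2624 = −31 kJ
Reaction B:
  Bonds broken (reactants):
    C–C: 2 × 359 = 718
    C–H: 8 × 399 = 3192
    C=C: 1 × 627 = 627
    H–F: 1 × 548 = 548
    Σ(broken) = 5085 kJ
  Bonds formed (products):
    C–C: 3 × 359 = 1077
    C–F: 1 × 467 = 467
    C–H: 9 × 399 = 3591
    Σ(formed) = 5135 kJ
  ΔH_B = 5085 − 5135 = −50 kJ
ΔH_A − ΔH_B = +19 kJ, so reaction B has the more negative ΔH; |ΔH_A − ΔH_B| = 19 kJ.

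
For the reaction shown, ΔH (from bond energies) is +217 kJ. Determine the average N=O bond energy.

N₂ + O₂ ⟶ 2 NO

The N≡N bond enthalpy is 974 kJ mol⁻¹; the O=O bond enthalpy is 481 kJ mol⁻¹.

D(N=O) ≈ 619 kJ/mol

Let D be the N=O bond energy.
Σ(broken) = 1×974 + 1×481 = 1455
Σ(formed) = 2×D = 2D
ΔH = Σ(broken) − Σ(formed) = (1455) − (2D) = +1455 − 2D
Setting this equal to +217 kJ gives 2D = 1238, so D = 619 kJ/mol.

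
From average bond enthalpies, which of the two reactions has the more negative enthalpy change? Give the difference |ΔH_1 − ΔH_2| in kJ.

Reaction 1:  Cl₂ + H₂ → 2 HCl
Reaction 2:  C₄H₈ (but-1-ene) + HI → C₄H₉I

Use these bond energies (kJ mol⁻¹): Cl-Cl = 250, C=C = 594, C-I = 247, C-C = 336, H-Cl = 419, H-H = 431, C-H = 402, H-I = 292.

Reaction 1:
  Bonds broken (reactants):
    Cl-Cl: 1 × 250 = 250
    H-H: 1 × 431 = 431
    Σ(broken) = 681 kJ
  Bonds formed (products):
    H-Cl: 2 × 419 = 838
    Σ(formed) = 838 kJ
  ΔH_1 = 681 − 838 = −157 kJ
Reaction 2:
  Bonds broken (reactants):
    C-C: 2 × 336 = 672
    C-H: 8 × 402 = 3216
    C=C: 1 × 594 = 594
    H-I: 1 × 292 = 292
    Σ(broken) = 4774 kJ
  Bonds formed (products):
    C-C: 3 × 336 = 1008
    C-H: 9 × 402 = 3618
    C-I: 1 × 247 = 247
    Σ(formed) = 4873 kJ
  ΔH_2 = 4774 − 4873 = −99 kJ
ΔH_1 − ΔH_2 = −58 kJ, so reaction 1 has the more negative ΔH; |ΔH_1 − ΔH_2| = 58 kJ.

Reaction 1, by 58 kJ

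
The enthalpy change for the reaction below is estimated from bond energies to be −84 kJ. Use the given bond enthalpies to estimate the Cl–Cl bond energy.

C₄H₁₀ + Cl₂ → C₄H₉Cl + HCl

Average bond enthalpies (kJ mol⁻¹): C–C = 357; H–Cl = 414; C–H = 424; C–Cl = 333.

Let D be the Cl–Cl bond energy.
Σ(broken) = 3×357 + 10×424 + 1×D = 5311 + D
Σ(formed) = 3×357 + 1×333 + 9×424 + 1×414 = 5634
ΔH = Σ(broken) − Σ(formed) = (5311 + D) − (5634) = −323 + D
Setting this equal to −84 kJ gives D = 239 kJ/mol.

D(Cl–Cl) ≈ 239 kJ/mol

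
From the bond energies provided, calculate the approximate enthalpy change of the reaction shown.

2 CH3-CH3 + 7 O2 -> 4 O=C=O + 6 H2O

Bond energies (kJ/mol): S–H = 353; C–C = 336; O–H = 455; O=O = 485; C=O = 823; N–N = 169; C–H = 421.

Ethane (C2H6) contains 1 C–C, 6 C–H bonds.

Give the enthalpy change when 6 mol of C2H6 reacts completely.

ΔH = −8775 kJ

Bonds broken (reactants):
  C–C: 2 × 336 = 672
  C–H: 12 × 421 = 5052
  O=O: 7 × 485 = 3395
  Σ(broken) = 9119 kJ
Bonds formed (products):
  C=O: 8 × 823 = 6584
  O–H: 12 × 455 = 5460
  Σ(formed) = 12044 kJ
ΔH = Σ(broken) − Σ(formed) = 9119 − 12044 = −2925 kJ
For 3× the reaction as written: 3 × (−2925) = −8775 kJ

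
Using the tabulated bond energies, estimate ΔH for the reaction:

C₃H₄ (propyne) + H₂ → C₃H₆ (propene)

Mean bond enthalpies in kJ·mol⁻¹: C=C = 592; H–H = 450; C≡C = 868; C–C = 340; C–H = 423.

Bonds broken (reactants):
  C≡C: 1 × 868 = 868
  C–C: 1 × 340 = 340
  C–H: 4 × 423 = 1692
  H–H: 1 × 450 = 450
  Σ(broken) = 3350 kJ
Bonds formed (products):
  C–C: 1 × 340 = 340
  C–H: 6 × 423 = 2538
  C=C: 1 × 592 = 592
  Σ(formed) = 3470 kJ
ΔH = Σ(broken) − Σ(formed) = 3350 − 3470 = −120 kJ

ΔH ≈ −120 kJ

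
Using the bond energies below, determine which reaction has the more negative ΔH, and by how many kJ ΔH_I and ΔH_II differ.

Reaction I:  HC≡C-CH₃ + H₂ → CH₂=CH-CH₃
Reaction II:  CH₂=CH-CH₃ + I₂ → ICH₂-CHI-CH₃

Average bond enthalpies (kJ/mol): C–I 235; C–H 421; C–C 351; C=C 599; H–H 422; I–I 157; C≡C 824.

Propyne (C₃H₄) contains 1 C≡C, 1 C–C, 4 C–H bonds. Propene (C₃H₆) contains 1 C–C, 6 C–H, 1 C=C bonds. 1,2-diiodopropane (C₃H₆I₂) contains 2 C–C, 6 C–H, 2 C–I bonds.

Reaction I:
  Bonds broken (reactants):
    C≡C: 1 × 824 = 824
    C–C: 1 × 351 = 351
    C–H: 4 × 421 = 1684
    H–H: 1 × 422 = 422
    Σ(broken) = 3281 kJ
  Bonds formed (products):
    C–C: 1 × 351 = 351
    C–H: 6 × 421 = 2526
    C=C: 1 × 599 = 599
    Σ(formed) = 3476 kJ
  ΔH_I = 3281 − 3476 = −195 kJ
Reaction II:
  Bonds broken (reactants):
    C–C: 1 × 351 = 351
    C–H: 6 × 421 = 2526
    C=C: 1 × 599 = 599
    I–I: 1 × 157 = 157
    Σ(broken) = 3633 kJ
  Bonds formed (products):
    C–C: 2 × 351 = 702
    C–H: 6 × 421 = 2526
    C–I: 2 × 235 = 470
    Σ(formed) = 3698 kJ
  ΔH_II = 3633 − 3698 = −65 kJ
ΔH_I − ΔH_II = −130 kJ, so reaction I has the more negative ΔH; |ΔH_I − ΔH_II| = 130 kJ.

Reaction I, by 130 kJ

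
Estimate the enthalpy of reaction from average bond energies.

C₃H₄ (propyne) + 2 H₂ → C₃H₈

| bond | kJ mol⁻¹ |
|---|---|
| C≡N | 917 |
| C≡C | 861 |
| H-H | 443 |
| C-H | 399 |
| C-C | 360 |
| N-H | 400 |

Bonds broken (reactants):
  C≡C: 1 × 861 = 861
  C-C: 1 × 360 = 360
  C-H: 4 × 399 = 1596
  H-H: 2 × 443 = 886
  Σ(broken) = 3703 kJ
Bonds formed (products):
  C-C: 2 × 360 = 720
  C-H: 8 × 399 = 3192
  Σ(formed) = 3912 kJ
ΔH = Σ(broken) − Σ(formed) = 3703 − 3912 = −209 kJ

ΔH ≈ −209 kJ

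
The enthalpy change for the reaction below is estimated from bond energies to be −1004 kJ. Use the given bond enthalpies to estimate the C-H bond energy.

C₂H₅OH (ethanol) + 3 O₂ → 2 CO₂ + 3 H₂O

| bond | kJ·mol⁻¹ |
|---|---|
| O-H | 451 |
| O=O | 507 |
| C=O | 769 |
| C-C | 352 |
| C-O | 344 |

D(C-H) ≈ 422 kJ/mol

Let D be the C-H bond energy.
Σ(broken) = 1×352 + 5×D + 1×344 + 1×451 + 3×507 = 2668 + 5D
Σ(formed) = 4×769 + 6×451 = 5782
ΔH = Σ(broken) − Σ(formed) = (2668 + 5D) − (5782) = −3114 + 5D
Setting this equal to −1004 kJ gives 5D = 2110, so D = 422 kJ/mol.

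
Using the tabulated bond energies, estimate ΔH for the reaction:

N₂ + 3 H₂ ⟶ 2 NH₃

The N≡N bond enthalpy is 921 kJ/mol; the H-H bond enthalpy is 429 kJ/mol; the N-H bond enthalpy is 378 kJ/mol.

ΔH ≈ −60 kJ

Bonds broken (reactants):
  H-H: 3 × 429 = 1287
  N≡N: 1 × 921 = 921
  Σ(broken) = 2208 kJ
Bonds formed (products):
  N-H: 6 × 378 = 2268
  Σ(formed) = 2268 kJ
ΔH = Σ(broken) − Σ(formed) = 2208 − 2268 = −60 kJ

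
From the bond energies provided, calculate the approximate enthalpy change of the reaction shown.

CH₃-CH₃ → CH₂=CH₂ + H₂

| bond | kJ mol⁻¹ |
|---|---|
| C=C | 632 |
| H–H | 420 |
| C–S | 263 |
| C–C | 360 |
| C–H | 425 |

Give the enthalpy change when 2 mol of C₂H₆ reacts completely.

Bonds broken (reactants):
  C–C: 1 × 360 = 360
  C–H: 6 × 425 = 2550
  Σ(broken) = 2910 kJ
Bonds formed (products):
  C–H: 4 × 425 = 1700
  C=C: 1 × 632 = 632
  H–H: 1 × 420 = 420
  Σ(formed) = 2752 kJ
ΔH = Σ(broken) − Σ(formed) = 2910 − 2752 = +158 kJ
For 2× the reaction as written: 2 × (+158) = +316 kJ

ΔH = +316 kJ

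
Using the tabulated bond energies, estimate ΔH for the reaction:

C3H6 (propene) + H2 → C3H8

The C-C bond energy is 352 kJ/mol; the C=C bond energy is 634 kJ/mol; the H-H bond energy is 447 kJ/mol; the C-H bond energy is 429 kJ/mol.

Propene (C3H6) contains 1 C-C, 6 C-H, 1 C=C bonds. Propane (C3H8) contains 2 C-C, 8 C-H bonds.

ΔH ≈ −129 kJ

Bonds broken (reactants):
  C-C: 1 × 352 = 352
  C-H: 6 × 429 = 2574
  C=C: 1 × 634 = 634
  H-H: 1 × 447 = 447
  Σ(broken) = 4007 kJ
Bonds formed (products):
  C-C: 2 × 352 = 704
  C-H: 8 × 429 = 3432
  Σ(formed) = 4136 kJ
ΔH = Σ(broken) − Σ(formed) = 4007 − 4136 = −129 kJ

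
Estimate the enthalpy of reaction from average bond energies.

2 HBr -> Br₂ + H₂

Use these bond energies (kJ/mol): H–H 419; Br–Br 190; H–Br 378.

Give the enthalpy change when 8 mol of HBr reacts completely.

ΔH = +588 kJ

Bonds broken (reactants):
  H–Br: 2 × 378 = 756
  Σ(broken) = 756 kJ
Bonds formed (products):
  Br–Br: 1 × 190 = 190
  H–H: 1 × 419 = 419
  Σ(formed) = 609 kJ
ΔH = Σ(broken) − Σ(formed) = 756 − 609 = +147 kJ
For 4× the reaction as written: 4 × (+147) = +588 kJ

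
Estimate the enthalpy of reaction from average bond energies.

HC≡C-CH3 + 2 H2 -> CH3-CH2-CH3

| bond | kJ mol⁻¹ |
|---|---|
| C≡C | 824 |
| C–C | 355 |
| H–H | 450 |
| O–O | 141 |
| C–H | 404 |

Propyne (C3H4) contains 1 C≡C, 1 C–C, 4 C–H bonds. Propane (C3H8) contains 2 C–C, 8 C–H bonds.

ΔH ≈ −247 kJ

Bonds broken (reactants):
  C≡C: 1 × 824 = 824
  C–C: 1 × 355 = 355
  C–H: 4 × 404 = 1616
  H–H: 2 × 450 = 900
  Σ(broken) = 3695 kJ
Bonds formed (products):
  C–C: 2 × 355 = 710
  C–H: 8 × 404 = 3232
  Σ(formed) = 3942 kJ
ΔH = Σ(broken) − Σ(formed) = 3695 − 3942 = −247 kJ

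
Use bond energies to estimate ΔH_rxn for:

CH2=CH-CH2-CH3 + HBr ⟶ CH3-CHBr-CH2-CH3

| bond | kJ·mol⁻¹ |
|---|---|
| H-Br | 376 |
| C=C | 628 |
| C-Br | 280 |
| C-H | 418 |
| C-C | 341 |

Bonds broken (reactants):
  C-C: 2 × 341 = 682
  C-H: 8 × 418 = 3344
  C=C: 1 × 628 = 628
  H-Br: 1 × 376 = 376
  Σ(broken) = 5030 kJ
Bonds formed (products):
  C-Br: 1 × 280 = 280
  C-C: 3 × 341 = 1023
  C-H: 9 × 418 = 3762
  Σ(formed) = 5065 kJ
ΔH = Σ(broken) − Σ(formed) = 5030 − 5065 = −35 kJ

ΔH ≈ −35 kJ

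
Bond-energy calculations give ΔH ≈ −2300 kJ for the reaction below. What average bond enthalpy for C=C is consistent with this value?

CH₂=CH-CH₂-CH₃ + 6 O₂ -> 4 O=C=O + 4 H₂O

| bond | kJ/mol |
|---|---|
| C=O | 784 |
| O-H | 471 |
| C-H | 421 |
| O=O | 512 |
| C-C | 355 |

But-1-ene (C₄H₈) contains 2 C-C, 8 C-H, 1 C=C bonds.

D(C=C) ≈ 590 kJ/mol

Let D be the C=C bond energy.
Σ(broken) = 2×355 + 8×421 + 1×D + 6×512 = 7150 + D
Σ(formed) = 8×784 + 8×471 = 10040
ΔH = Σ(broken) − Σ(formed) = (7150 + D) − (10040) = −2890 + D
Setting this equal to −2300 kJ gives D = 590 kJ/mol.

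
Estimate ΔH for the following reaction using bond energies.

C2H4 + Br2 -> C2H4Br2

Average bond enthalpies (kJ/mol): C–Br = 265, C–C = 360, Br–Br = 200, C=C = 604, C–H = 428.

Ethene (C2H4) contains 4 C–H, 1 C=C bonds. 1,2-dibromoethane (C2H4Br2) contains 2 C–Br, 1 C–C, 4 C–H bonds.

ΔH ≈ −86 kJ

Bonds broken (reactants):
  Br–Br: 1 × 200 = 200
  C–H: 4 × 428 = 1712
  C=C: 1 × 604 = 604
  Σ(broken) = 2516 kJ
Bonds formed (products):
  C–Br: 2 × 265 = 530
  C–C: 1 × 360 = 360
  C–H: 4 × 428 = 1712
  Σ(formed) = 2602 kJ
ΔH = Σ(broken) − Σ(formed) = 2516 − 2602 = −86 kJ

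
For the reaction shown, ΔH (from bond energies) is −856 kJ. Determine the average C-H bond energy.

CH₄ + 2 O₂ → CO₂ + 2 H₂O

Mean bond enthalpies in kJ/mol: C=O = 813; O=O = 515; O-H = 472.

D(C-H) ≈ 407 kJ/mol

Let D be the C-H bond energy.
Σ(broken) = 4×D + 2×515 = 1030 + 4D
Σ(formed) = 2×813 + 4×472 = 3514
ΔH = Σ(broken) − Σ(formed) = (1030 + 4D) − (3514) = −2484 + 4D
Setting this equal to −856 kJ gives 4D = 1628, so D = 407 kJ/mol.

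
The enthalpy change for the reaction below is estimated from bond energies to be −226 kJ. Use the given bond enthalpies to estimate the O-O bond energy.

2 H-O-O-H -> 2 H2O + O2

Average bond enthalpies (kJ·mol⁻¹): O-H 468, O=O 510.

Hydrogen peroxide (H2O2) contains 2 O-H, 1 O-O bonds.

D(O-O) ≈ 142 kJ/mol

Let D be the O-O bond energy.
Σ(broken) = 4×468 + 2×D = 1872 + 2D
Σ(formed) = 4×468 + 1×510 = 2382
ΔH = Σ(broken) − Σ(formed) = (1872 + 2D) − (2382) = −510 + 2D
Setting this equal to −226 kJ gives 2D = 284, so D = 142 kJ/mol.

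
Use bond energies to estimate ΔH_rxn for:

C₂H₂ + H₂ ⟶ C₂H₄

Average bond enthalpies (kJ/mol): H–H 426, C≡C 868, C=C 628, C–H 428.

Bonds broken (reactants):
  C≡C: 1 × 868 = 868
  C–H: 2 × 428 = 856
  H–H: 1 × 426 = 426
  Σ(broken) = 2150 kJ
Bonds formed (products):
  C–H: 4 × 428 = 1712
  C=C: 1 × 628 = 628
  Σ(formed) = 2340 kJ
ΔH = Σ(broken) − Σ(formed) = 2150 − 2340 = −190 kJ

ΔH ≈ −190 kJ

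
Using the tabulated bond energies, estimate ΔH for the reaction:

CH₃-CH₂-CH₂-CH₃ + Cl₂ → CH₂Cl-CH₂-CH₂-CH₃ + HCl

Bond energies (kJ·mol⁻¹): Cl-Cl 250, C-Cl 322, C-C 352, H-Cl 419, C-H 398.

ΔH ≈ −93 kJ

Bonds broken (reactants):
  C-C: 3 × 352 = 1056
  C-H: 10 × 398 = 3980
  Cl-Cl: 1 × 250 = 250
  Σ(broken) = 5286 kJ
Bonds formed (products):
  C-C: 3 × 352 = 1056
  C-Cl: 1 × 322 = 322
  C-H: 9 × 398 = 3582
  H-Cl: 1 × 419 = 419
  Σ(formed) = 5379 kJ
ΔH = Σ(broken) − Σ(formed) = 5286 − 5379 = −93 kJ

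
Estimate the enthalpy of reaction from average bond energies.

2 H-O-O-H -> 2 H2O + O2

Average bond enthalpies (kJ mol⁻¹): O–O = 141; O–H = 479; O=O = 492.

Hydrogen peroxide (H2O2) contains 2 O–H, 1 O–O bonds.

ΔH ≈ −210 kJ

Bonds broken (reactants):
  O–H: 4 × 479 = 1916
  O–O: 2 × 141 = 282
  Σ(broken) = 2198 kJ
Bonds formed (products):
  O–H: 4 × 479 = 1916
  O=O: 1 × 492 = 492
  Σ(formed) = 2408 kJ
ΔH = Σ(broken) − Σ(formed) = 2198 − 2408 = −210 kJ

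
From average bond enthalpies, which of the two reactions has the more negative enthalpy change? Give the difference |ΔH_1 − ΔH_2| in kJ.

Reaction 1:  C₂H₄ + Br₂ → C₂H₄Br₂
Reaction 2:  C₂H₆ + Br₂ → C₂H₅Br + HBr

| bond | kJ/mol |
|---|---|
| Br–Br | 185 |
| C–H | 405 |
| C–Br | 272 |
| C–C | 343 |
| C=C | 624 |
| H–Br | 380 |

Reaction 1, by 16 kJ

Reaction 1:
  Bonds broken (reactants):
    Br–Br: 1 × 185 = 185
    C–H: 4 × 405 = 1620
    C=C: 1 × 624 = 624
    Σ(broken) = 2429 kJ
  Bonds formed (products):
    C–Br: 2 × 272 = 544
    C–C: 1 × 343 = 343
    C–H: 4 × 405 = 1620
    Σ(formed) = 2507 kJ
  ΔH_1 = 2429 − 2507 = −78 kJ
Reaction 2:
  Bonds broken (reactants):
    Br–Br: 1 × 185 = 185
    C–C: 1 × 343 = 343
    C–H: 6 × 405 = 2430
    Σ(broken) = 2958 kJ
  Bonds formed (products):
    C–Br: 1 × 272 = 272
    C–C: 1 × 343 = 343
    C–H: 5 × 405 = 2025
    H–Br: 1 × 380 = 380
    Σ(formed) = 3020 kJ
  ΔH_2 = 2958 − 3020 = −62 kJ
ΔH_1 − ΔH_2 = −16 kJ, so reaction 1 has the more negative ΔH; |ΔH_1 − ΔH_2| = 16 kJ.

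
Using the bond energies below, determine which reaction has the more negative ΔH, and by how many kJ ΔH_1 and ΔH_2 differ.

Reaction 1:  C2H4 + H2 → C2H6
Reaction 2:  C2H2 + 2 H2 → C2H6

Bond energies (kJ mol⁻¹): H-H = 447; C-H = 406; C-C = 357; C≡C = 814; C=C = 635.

Reaction 1:
  Bonds broken (reactants):
    C-H: 4 × 406 = 1624
    C=C: 1 × 635 = 635
    H-H: 1 × 447 = 447
    Σ(broken) = 2706 kJ
  Bonds formed (products):
    C-C: 1 × 357 = 357
    C-H: 6 × 406 = 2436
    Σ(formed) = 2793 kJ
  ΔH_1 = 2706 − 2793 = −87 kJ
Reaction 2:
  Bonds broken (reactants):
    C≡C: 1 × 814 = 814
    C-H: 2 × 406 = 812
    H-H: 2 × 447 = 894
    Σ(broken) = 2520 kJ
  Bonds formed (products):
    C-C: 1 × 357 = 357
    C-H: 6 × 406 = 2436
    Σ(formed) = 2793 kJ
  ΔH_2 = 2520 − 2793 = −273 kJ
ΔH_1 − ΔH_2 = +186 kJ, so reaction 2 has the more negative ΔH; |ΔH_1 − ΔH_2| = 186 kJ.

Reaction 2, by 186 kJ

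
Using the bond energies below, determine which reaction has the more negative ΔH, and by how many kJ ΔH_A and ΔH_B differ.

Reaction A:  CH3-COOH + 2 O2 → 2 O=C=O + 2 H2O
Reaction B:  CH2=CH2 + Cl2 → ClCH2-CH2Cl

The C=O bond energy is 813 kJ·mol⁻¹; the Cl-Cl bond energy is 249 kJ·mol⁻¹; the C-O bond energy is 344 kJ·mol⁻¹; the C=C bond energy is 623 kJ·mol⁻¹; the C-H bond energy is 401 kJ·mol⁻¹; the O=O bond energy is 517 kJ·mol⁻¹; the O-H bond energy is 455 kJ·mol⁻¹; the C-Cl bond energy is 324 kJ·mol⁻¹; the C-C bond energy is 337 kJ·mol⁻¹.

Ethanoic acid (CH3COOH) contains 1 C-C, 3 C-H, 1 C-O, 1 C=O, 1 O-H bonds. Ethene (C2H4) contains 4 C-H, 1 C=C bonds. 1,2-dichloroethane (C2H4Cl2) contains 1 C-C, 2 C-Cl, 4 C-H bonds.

Reaction A, by 773 kJ

Reaction A:
  Bonds broken (reactants):
    C-C: 1 × 337 = 337
    C-H: 3 × 401 = 1203
    C-O: 1 × 344 = 344
    C=O: 1 × 813 = 813
    O-H: 1 × 455 = 455
    O=O: 2 × 517 = 1034
    Σ(broken) = 4186 kJ
  Bonds formed (products):
    C=O: 4 × 813 = 3252
    O-H: 4 × 455 = 1820
    Σ(formed) = 5072 kJ
  ΔH_A = 4186 − 5072 = −886 kJ
Reaction B:
  Bonds broken (reactants):
    C-H: 4 × 401 = 1604
    C=C: 1 × 623 = 623
    Cl-Cl: 1 × 249 = 249
    Σ(broken) = 2476 kJ
  Bonds formed (products):
    C-C: 1 × 337 = 337
    C-Cl: 2 × 324 = 648
    C-H: 4 × 401 = 1604
    Σ(formed) = 2589 kJ
  ΔH_B = 2476 − 2589 = −113 kJ
ΔH_A − ΔH_B = −773 kJ, so reaction A has the more negative ΔH; |ΔH_A − ΔH_B| = 773 kJ.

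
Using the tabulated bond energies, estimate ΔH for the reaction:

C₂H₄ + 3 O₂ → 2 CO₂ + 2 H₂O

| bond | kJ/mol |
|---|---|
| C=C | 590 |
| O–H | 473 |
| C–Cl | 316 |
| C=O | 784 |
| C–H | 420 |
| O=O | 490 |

Bonds broken (reactants):
  C–H: 4 × 420 = 1680
  C=C: 1 × 590 = 590
  O=O: 3 × 490 = 1470
  Σ(broken) = 3740 kJ
Bonds formed (products):
  C=O: 4 × 784 = 3136
  O–H: 4 × 473 = 1892
  Σ(formed) = 5028 kJ
ΔH = Σ(broken) − Σ(formed) = 3740 − 5028 = −1288 kJ

ΔH ≈ −1288 kJ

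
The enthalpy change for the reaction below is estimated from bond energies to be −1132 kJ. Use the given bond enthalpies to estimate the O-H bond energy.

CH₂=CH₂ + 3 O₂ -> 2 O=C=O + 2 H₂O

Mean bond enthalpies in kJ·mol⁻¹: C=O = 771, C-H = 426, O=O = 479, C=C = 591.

Let D be the O-H bond energy.
Σ(broken) = 4×426 + 1×591 + 3×479 = 3732
Σ(formed) = 4×771 + 4×D = 3084 + 4D
ΔH = Σ(broken) − Σ(formed) = (3732) − (3084 + 4D) = +648 − 4D
Setting this equal to −1132 kJ gives 4D = 1780, so D = 445 kJ/mol.

D(O-H) ≈ 445 kJ/mol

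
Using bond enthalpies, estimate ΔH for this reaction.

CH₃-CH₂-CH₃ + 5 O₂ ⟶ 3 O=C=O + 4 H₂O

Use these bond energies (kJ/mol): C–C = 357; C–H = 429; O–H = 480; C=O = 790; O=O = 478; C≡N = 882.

Bonds broken (reactants):
  C–C: 2 × 357 = 714
  C–H: 8 × 429 = 3432
  O=O: 5 × 478 = 2390
  Σ(broken) = 6536 kJ
Bonds formed (products):
  C=O: 6 × 790 = 4740
  O–H: 8 × 480 = 3840
  Σ(formed) = 8580 kJ
ΔH = Σ(broken) − Σ(formed) = 6536 − 8580 = −2044 kJ

ΔH ≈ −2044 kJ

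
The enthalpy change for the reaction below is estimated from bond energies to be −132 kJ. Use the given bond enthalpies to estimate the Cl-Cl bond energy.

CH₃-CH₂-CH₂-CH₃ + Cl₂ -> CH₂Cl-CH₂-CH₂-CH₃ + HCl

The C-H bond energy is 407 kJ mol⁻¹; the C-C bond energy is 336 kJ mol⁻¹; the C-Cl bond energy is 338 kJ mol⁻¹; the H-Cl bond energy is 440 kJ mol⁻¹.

Let D be the Cl-Cl bond energy.
Σ(broken) = 3×336 + 10×407 + 1×D = 5078 + D
Σ(formed) = 3×336 + 1×338 + 9×407 + 1×440 = 5449
ΔH = Σ(broken) − Σ(formed) = (5078 + D) − (5449) = −371 + D
Setting this equal to −132 kJ gives D = 239 kJ/mol.

D(Cl-Cl) ≈ 239 kJ/mol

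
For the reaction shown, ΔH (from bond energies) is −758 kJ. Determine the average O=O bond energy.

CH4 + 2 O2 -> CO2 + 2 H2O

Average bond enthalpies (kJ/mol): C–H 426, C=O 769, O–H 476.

D(O=O) ≈ 490 kJ/mol

Let D be the O=O bond energy.
Σ(broken) = 4×426 + 2×D = 1704 + 2D
Σ(formed) = 2×769 + 4×476 = 3442
ΔH = Σ(broken) − Σ(formed) = (1704 + 2D) − (3442) = −1738 + 2D
Setting this equal to −758 kJ gives 2D = 980, so D = 490 kJ/mol.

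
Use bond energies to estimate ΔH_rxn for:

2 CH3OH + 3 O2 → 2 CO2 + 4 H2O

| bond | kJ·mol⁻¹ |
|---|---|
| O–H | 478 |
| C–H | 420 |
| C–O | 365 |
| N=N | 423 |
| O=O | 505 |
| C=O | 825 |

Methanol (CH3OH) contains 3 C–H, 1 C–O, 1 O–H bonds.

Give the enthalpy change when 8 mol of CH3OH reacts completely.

Bonds broken (reactants):
  C–H: 6 × 420 = 2520
  C–O: 2 × 365 = 730
  O–H: 2 × 478 = 956
  O=O: 3 × 505 = 1515
  Σ(broken) = 5721 kJ
Bonds formed (products):
  C=O: 4 × 825 = 3300
  O–H: 8 × 478 = 3824
  Σ(formed) = 7124 kJ
ΔH = Σ(broken) − Σ(formed) = 5721 − 7124 = −1403 kJ
For 4× the reaction as written: 4 × (−1403) = −5612 kJ

ΔH = −5612 kJ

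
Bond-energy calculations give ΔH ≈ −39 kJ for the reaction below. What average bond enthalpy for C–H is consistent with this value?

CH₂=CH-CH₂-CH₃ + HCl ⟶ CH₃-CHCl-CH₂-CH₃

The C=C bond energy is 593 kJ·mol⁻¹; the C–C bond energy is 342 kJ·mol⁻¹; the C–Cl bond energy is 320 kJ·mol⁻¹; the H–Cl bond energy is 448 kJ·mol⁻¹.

Let D be the C–H bond energy.
Σ(broken) = 2×342 + 8×D + 1×593 + 1×448 = 1725 + 8D
Σ(formed) = 3×342 + 1×320 + 9×D = 1346 + 9D
ΔH = Σ(broken) − Σ(formed) = (1725 + 8D) − (1346 + 9D) = +379 − D
Setting this equal to −39 kJ gives D = 418 kJ/mol.

D(C–H) ≈ 418 kJ/mol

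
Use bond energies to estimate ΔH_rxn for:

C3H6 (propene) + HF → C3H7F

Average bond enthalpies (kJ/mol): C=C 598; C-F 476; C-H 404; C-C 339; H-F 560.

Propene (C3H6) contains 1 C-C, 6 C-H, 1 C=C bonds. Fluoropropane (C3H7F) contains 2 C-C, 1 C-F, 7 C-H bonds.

ΔH ≈ −61 kJ

Bonds broken (reactants):
  C-C: 1 × 339 = 339
  C-H: 6 × 404 = 2424
  C=C: 1 × 598 = 598
  H-F: 1 × 560 = 560
  Σ(broken) = 3921 kJ
Bonds formed (products):
  C-C: 2 × 339 = 678
  C-F: 1 × 476 = 476
  C-H: 7 × 404 = 2828
  Σ(formed) = 3982 kJ
ΔH = Σ(broken) − Σ(formed) = 3921 − 3982 = −61 kJ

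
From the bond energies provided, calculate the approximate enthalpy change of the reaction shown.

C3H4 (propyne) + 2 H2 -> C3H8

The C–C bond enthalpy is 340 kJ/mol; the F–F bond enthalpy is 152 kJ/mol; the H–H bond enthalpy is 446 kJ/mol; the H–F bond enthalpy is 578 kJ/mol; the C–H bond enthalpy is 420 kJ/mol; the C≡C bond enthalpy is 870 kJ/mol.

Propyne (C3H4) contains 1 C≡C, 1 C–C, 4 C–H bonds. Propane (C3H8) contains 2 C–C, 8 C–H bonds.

ΔH ≈ −258 kJ

Bonds broken (reactants):
  C≡C: 1 × 870 = 870
  C–C: 1 × 340 = 340
  C–H: 4 × 420 = 1680
  H–H: 2 × 446 = 892
  Σ(broken) = 3782 kJ
Bonds formed (products):
  C–C: 2 × 340 = 680
  C–H: 8 × 420 = 3360
  Σ(formed) = 4040 kJ
ΔH = Σ(broken) − Σ(formed) = 3782 − 4040 = −258 kJ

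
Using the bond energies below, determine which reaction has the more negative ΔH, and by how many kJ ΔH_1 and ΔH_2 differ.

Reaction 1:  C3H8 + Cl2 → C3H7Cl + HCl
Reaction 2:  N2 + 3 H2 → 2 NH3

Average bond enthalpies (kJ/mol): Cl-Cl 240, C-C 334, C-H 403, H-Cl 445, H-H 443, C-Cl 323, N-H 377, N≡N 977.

Reaction 1, by 169 kJ

Reaction 1:
  Bonds broken (reactants):
    C-C: 2 × 334 = 668
    C-H: 8 × 403 = 3224
    Cl-Cl: 1 × 240 = 240
    Σ(broken) = 4132 kJ
  Bonds formed (products):
    C-C: 2 × 334 = 668
    C-Cl: 1 × 323 = 323
    C-H: 7 × 403 = 2821
    H-Cl: 1 × 445 = 445
    Σ(formed) = 4257 kJ
  ΔH_1 = 4132 − 4257 = −125 kJ
Reaction 2:
  Bonds broken (reactants):
    H-H: 3 × 443 = 1329
    N≡N: 1 × 977 = 977
    Σ(broken) = 2306 kJ
  Bonds formed (products):
    N-H: 6 × 377 = 2262
    Σ(formed) = 2262 kJ
  ΔH_2 = 2306 − 2262 = +44 kJ
ΔH_1 − ΔH_2 = −169 kJ, so reaction 1 has the more negative ΔH; |ΔH_1 − ΔH_2| = 169 kJ.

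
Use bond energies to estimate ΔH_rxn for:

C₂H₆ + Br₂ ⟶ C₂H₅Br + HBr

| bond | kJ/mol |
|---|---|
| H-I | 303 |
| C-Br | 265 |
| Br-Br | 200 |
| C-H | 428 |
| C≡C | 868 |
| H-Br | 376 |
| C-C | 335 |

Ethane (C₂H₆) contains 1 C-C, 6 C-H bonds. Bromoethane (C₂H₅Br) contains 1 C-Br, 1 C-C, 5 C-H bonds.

ΔH ≈ −13 kJ

Bonds broken (reactants):
  Br-Br: 1 × 200 = 200
  C-C: 1 × 335 = 335
  C-H: 6 × 428 = 2568
  Σ(broken) = 3103 kJ
Bonds formed (products):
  C-Br: 1 × 265 = 265
  C-C: 1 × 335 = 335
  C-H: 5 × 428 = 2140
  H-Br: 1 × 376 = 376
  Σ(formed) = 3116 kJ
ΔH = Σ(broken) − Σ(formed) = 3103 − 3116 = −13 kJ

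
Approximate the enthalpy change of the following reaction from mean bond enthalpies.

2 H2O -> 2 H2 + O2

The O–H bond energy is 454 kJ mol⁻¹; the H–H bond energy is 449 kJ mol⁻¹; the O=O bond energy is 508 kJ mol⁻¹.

Bonds broken (reactants):
  O–H: 4 × 454 = 1816
  Σ(broken) = 1816 kJ
Bonds formed (products):
  H–H: 2 × 449 = 898
  O=O: 1 × 508 = 508
  Σ(formed) = 1406 kJ
ΔH = Σ(broken) − Σ(formed) = 1816 − 1406 = +410 kJ

ΔH ≈ +410 kJ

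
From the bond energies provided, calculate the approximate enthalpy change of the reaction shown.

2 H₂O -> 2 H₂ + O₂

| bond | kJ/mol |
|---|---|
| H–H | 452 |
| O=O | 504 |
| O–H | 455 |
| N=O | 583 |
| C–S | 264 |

Bonds broken (reactants):
  O–H: 4 × 455 = 1820
  Σ(broken) = 1820 kJ
Bonds formed (products):
  H–H: 2 × 452 = 904
  O=O: 1 × 504 = 504
  Σ(formed) = 1408 kJ
ΔH = Σ(broken) − Σ(formed) = 1820 − 1408 = +412 kJ

ΔH ≈ +412 kJ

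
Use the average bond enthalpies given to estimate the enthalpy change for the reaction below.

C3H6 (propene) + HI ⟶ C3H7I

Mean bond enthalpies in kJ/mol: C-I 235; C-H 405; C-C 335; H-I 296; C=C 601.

Bonds broken (reactants):
  C-C: 1 × 335 = 335
  C-H: 6 × 405 = 2430
  C=C: 1 × 601 = 601
  H-I: 1 × 296 = 296
  Σ(broken) = 3662 kJ
Bonds formed (products):
  C-C: 2 × 335 = 670
  C-H: 7 × 405 = 2835
  C-I: 1 × 235 = 235
  Σ(formed) = 3740 kJ
ΔH = Σ(broken) − Σ(formed) = 3662 − 3740 = −78 kJ

ΔH ≈ −78 kJ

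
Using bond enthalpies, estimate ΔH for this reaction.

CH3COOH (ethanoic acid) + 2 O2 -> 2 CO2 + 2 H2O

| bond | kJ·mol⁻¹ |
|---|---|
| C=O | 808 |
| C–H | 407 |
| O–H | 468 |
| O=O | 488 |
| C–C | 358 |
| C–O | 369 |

Bonds broken (reactants):
  C–C: 1 × 358 = 358
  C–H: 3 × 407 = 1221
  C–O: 1 × 369 = 369
  C=O: 1 × 808 = 808
  O–H: 1 × 468 = 468
  O=O: 2 × 488 = 976
  Σ(broken) = 4200 kJ
Bonds formed (products):
  C=O: 4 × 808 = 3232
  O–H: 4 × 468 = 1872
  Σ(formed) = 5104 kJ
ΔH = Σ(broken) − Σ(formed) = 4200 − 5104 = −904 kJ

ΔH ≈ −904 kJ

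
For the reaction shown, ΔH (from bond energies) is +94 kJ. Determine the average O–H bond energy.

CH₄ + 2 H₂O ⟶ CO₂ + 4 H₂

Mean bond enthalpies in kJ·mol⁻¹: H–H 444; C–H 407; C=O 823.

D(O–H) ≈ 472 kJ/mol

Let D be the O–H bond energy.
Σ(broken) = 4×407 + 4×D = 1628 + 4D
Σ(formed) = 2×823 + 4×444 = 3422
ΔH = Σ(broken) − Σ(formed) = (1628 + 4D) − (3422) = −1794 + 4D
Setting this equal to +94 kJ gives 4D = 1888, so D = 472 kJ/mol.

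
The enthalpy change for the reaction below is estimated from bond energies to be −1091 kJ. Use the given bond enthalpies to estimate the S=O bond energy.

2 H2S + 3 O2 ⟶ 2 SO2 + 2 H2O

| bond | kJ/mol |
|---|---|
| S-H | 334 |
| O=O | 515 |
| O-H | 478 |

Let D be the S=O bond energy.
Σ(broken) = 3×515 + 4×334 = 2881
Σ(formed) = 4×478 + 4×D = 1912 + 4D
ΔH = Σ(broken) − Σ(formed) = (2881) − (1912 + 4D) = +969 − 4D
Setting this equal to −1091 kJ gives 4D = 2060, so D = 515 kJ/mol.

D(S=O) ≈ 515 kJ/mol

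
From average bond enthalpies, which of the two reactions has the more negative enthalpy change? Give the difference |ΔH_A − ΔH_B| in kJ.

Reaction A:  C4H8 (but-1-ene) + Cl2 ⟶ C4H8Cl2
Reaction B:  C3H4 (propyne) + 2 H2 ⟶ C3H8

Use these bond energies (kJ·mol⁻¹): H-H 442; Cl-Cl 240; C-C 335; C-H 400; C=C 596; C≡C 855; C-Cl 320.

Reaction B, by 57 kJ

Reaction A:
  Bonds broken (reactants):
    C-C: 2 × 335 = 670
    C-H: 8 × 400 = 3200
    C=C: 1 × 596 = 596
    Cl-Cl: 1 × 240 = 240
    Σ(broken) = 4706 kJ
  Bonds formed (products):
    C-C: 3 × 335 = 1005
    C-Cl: 2 × 320 = 640
    C-H: 8 × 400 = 3200
    Σ(formed) = 4845 kJ
  ΔH_A = 4706 − 4845 = −139 kJ
Reaction B:
  Bonds broken (reactants):
    C≡C: 1 × 855 = 855
    C-C: 1 × 335 = 335
    C-H: 4 × 400 = 1600
    H-H: 2 × 442 = 884
    Σ(broken) = 3674 kJ
  Bonds formed (products):
    C-C: 2 × 335 = 670
    C-H: 8 × 400 = 3200
    Σ(formed) = 3870 kJ
  ΔH_B = 3674 − 3870 = −196 kJ
ΔH_A − ΔH_B = +57 kJ, so reaction B has the more negative ΔH; |ΔH_A − ΔH_B| = 57 kJ.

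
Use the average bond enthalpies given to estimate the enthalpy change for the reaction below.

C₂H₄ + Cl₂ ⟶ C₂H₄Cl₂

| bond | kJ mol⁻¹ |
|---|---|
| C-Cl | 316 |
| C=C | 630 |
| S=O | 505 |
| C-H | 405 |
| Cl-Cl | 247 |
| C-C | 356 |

Bonds broken (reactants):
  C-H: 4 × 405 = 1620
  C=C: 1 × 630 = 630
  Cl-Cl: 1 × 247 = 247
  Σ(broken) = 2497 kJ
Bonds formed (products):
  C-C: 1 × 356 = 356
  C-Cl: 2 × 316 = 632
  C-H: 4 × 405 = 1620
  Σ(formed) = 2608 kJ
ΔH = Σ(broken) − Σ(formed) = 2497 − 2608 = −111 kJ

ΔH ≈ −111 kJ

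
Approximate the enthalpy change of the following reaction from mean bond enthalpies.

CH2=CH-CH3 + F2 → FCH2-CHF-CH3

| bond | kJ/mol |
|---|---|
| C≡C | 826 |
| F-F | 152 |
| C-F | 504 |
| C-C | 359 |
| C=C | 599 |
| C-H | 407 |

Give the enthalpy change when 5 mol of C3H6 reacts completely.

ΔH = −3080 kJ

Bonds broken (reactants):
  C-C: 1 × 359 = 359
  C-H: 6 × 407 = 2442
  C=C: 1 × 599 = 599
  F-F: 1 × 152 = 152
  Σ(broken) = 3552 kJ
Bonds formed (products):
  C-C: 2 × 359 = 718
  C-F: 2 × 504 = 1008
  C-H: 6 × 407 = 2442
  Σ(formed) = 4168 kJ
ΔH = Σ(broken) − Σ(formed) = 3552 − 4168 = −616 kJ
For 5× the reaction as written: 5 × (−616) = −3080 kJ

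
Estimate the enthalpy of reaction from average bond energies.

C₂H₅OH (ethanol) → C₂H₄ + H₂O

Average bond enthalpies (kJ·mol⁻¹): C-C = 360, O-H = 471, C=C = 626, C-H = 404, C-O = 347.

ΔH ≈ +14 kJ

Bonds broken (reactants):
  C-C: 1 × 360 = 360
  C-H: 5 × 404 = 2020
  C-O: 1 × 347 = 347
  O-H: 1 × 471 = 471
  Σ(broken) = 3198 kJ
Bonds formed (products):
  C-H: 4 × 404 = 1616
  C=C: 1 × 626 = 626
  O-H: 2 × 471 = 942
  Σ(formed) = 3184 kJ
ΔH = Σ(broken) − Σ(formed) = 3198 − 3184 = +14 kJ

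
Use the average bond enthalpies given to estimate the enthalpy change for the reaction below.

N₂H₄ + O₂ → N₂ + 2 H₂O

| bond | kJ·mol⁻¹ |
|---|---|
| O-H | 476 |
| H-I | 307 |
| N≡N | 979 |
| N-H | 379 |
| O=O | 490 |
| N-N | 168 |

Bonds broken (reactants):
  N-H: 4 × 379 = 1516
  N-N: 1 × 168 = 168
  O=O: 1 × 490 = 490
  Σ(broken) = 2174 kJ
Bonds formed (products):
  N≡N: 1 × 979 = 979
  O-H: 4 × 476 = 1904
  Σ(formed) = 2883 kJ
ΔH = Σ(broken) − Σ(formed) = 2174 − 2883 = −709 kJ

ΔH ≈ −709 kJ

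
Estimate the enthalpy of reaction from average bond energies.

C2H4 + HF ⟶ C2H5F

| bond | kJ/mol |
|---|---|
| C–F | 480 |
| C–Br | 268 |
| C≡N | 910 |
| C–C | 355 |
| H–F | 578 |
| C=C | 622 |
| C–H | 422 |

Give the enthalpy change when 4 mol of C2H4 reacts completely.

Bonds broken (reactants):
  C–H: 4 × 422 = 1688
  C=C: 1 × 622 = 622
  H–F: 1 × 578 = 578
  Σ(broken) = 2888 kJ
Bonds formed (products):
  C–C: 1 × 355 = 355
  C–F: 1 × 480 = 480
  C–H: 5 × 422 = 2110
  Σ(formed) = 2945 kJ
ΔH = Σ(broken) − Σ(formed) = 2888 − 2945 = −57 kJ
For 4× the reaction as written: 4 × (−57) = −228 kJ

ΔH = −228 kJ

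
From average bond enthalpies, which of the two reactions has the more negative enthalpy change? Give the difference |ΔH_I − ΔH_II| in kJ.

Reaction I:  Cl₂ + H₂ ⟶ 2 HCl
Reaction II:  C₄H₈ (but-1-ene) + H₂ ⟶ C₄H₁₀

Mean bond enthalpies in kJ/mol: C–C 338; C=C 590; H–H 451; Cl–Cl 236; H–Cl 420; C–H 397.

Reaction I:
  Bonds broken (reactants):
    Cl–Cl: 1 × 236 = 236
    H–H: 1 × 451 = 451
    Σ(broken) = 687 kJ
  Bonds formed (products):
    H–Cl: 2 × 420 = 840
    Σ(formed) = 840 kJ
  ΔH_I = 687 − 840 = −153 kJ
Reaction II:
  Bonds broken (reactants):
    C–C: 2 × 338 = 676
    C–H: 8 × 397 = 3176
    C=C: 1 × 590 = 590
    H–H: 1 × 451 = 451
    Σ(broken) = 4893 kJ
  Bonds formed (products):
    C–C: 3 × 338 = 1014
    C–H: 10 × 397 = 3970
    Σ(formed) = 4984 kJ
  ΔH_II = 4893 − 4984 = −91 kJ
ΔH_I − ΔH_II = −62 kJ, so reaction I has the more negative ΔH; |ΔH_I − ΔH_II| = 62 kJ.

Reaction I, by 62 kJ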